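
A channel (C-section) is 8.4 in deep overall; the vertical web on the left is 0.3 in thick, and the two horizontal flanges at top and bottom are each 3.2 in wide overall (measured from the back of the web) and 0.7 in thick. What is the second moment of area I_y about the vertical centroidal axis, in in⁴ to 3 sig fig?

Split into non-overlapping primitives; take the origin at the lower-left of the bounding box.
Web: 0.3 × 8.4, A = 2.52 in², x = 0.15 in, Ī = 0.0189 in⁴.
Top flange (beyond web): 2.9 × 0.7, A = 2.03 in², x = 1.75 in, Ī = 1.4227 in⁴.
Bottom flange (beyond web): 2.9 × 0.7, A = 2.03 in², x = 1.75 in, Ī = 1.4227 in⁴.
Centroid: x̄ = ΣA·x / ΣA = 1.1372 in.
Transfer each piece to the vertical centroidal axis using Ī + A·d² with d = x − 1.1372:
  web: d = -0.98723 in → contributes +2.475 in⁴
  top flange (beyond web): d = 0.61277 in → contributes +2.1849 in⁴
  bottom flange (beyond web): d = 0.61277 in → contributes +2.1849 in⁴
Total I = 6.8448 in⁴.

I_y ≈ 6.84 in⁴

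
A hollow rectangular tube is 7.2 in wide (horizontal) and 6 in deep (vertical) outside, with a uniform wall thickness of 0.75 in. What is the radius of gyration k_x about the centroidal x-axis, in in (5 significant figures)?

Split into non-overlapping primitives; take the origin at the lower-left of the bounding box.
Outer rectangle: 7.2 × 6, A = 43.2 in², y = 3 in, Ī = 129.6 in⁴.
Inner void (subtracted): 5.7 × 4.5, A = 25.65 in², y = 3 in, Ī = 43.28438 in⁴.
By symmetry the centroid is at mid-height, ȳ = 3 in.
All pieces are centred on the centroidal x-axis, so I = ΣĪ (holes subtracted) = 86.31563 in⁴.
Radius of gyration: k = √(I/A) = √(86.31563 / 17.55) = 2.217717 in.

k_x ≈ 2.2177 in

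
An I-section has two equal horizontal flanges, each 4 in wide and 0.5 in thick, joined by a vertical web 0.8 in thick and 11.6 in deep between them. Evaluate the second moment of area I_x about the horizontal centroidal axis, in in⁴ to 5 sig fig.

I_x ≈ 250.55 in⁴

Treat the section as a set of non-overlapping primitives; coordinates are from the bounding-box lower-left.
Bottom flange: 4 × 0.5, A = 2 in², y = 0.25 in, Ī = 0.04166667 in⁴.
Web: 0.8 × 11.6, A = 9.28 in², y = 6.3 in, Ī = 104.0597 in⁴.
Top flange: 4 × 0.5, A = 2 in², y = 12.35 in, Ī = 0.04166667 in⁴.
By symmetry the centroid is at mid-height, ȳ = 6.3 in.
Transfer each piece to the horizontal centroidal axis using Ī + A·d² with d = y − 6.3:
  bottom flange: d = -6.05 in → contributes +73.24667 in⁴
  web: d = 0 in → contributes +104.0597 in⁴
  top flange: d = 6.05 in → contributes +73.24667 in⁴
Total I = 250.5531 in⁴.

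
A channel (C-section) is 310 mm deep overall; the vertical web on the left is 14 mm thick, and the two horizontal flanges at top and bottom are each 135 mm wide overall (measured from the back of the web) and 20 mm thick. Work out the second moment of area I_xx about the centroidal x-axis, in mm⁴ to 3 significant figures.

Break the section into simple shapes (no overlaps), measuring from the bottom-left corner of the bounding box.
Web: 14 × 310, A = 4 340 mm², y = 155 mm, Ī = 34 756 167 mm⁴.
Top flange (beyond web): 121 × 20, A = 2 420 mm², y = 300 mm, Ī = 80 667 mm⁴.
Bottom flange (beyond web): 121 × 20, A = 2 420 mm², y = 10 mm, Ī = 80 667 mm⁴.
By symmetry the centroid is at mid-height, ȳ = 155 mm.
Transfer each piece to the centroidal x-axis using Ī + A·d² with d = y − 155:
  web: d = 0 mm → contributes +34 756 167 mm⁴
  top flange (beyond web): d = 145 mm → contributes +50 961 167 mm⁴
  bottom flange (beyond web): d = -145 mm → contributes +50 961 167 mm⁴
Total I = 136 678 500 mm⁴.

I_xx ≈ 1.37 × 10⁸ mm⁴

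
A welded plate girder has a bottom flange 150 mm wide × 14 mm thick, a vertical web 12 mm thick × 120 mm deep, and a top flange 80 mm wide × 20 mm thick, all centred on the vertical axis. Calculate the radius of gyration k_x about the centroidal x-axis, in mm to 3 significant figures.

Break the section into simple shapes (no overlaps), measuring from the bottom-left corner of the bounding box.
Bottom plate: 150 × 14, A = 2 100 mm², y = 7 mm, Ī = 34 300 mm⁴.
Web plate: 12 × 120, A = 1 440 mm², y = 74 mm, Ī = 1 728 000 mm⁴.
Top plate: 80 × 20, A = 1 600 mm², y = 144 mm, Ī = 53 333 mm⁴.
Centroid: ȳ = ΣA·y / ΣA = 68.416 mm.
Transfer each piece to the centroidal x-axis using Ī + A·d² with d = y − 68.416:
  bottom plate: d = -61.416 mm → contributes +7 955 431 mm⁴
  web plate: d = 5.5837 mm → contributes +1 772 895 mm⁴
  top plate: d = 75.584 mm → contributes +9 193 956 mm⁴
Total I = 18 922 282 mm⁴.
Radius of gyration: k = √(I/A) = √(18 922 282 / 5 140) = 60.674 mm.

k_x ≈ 60.7 mm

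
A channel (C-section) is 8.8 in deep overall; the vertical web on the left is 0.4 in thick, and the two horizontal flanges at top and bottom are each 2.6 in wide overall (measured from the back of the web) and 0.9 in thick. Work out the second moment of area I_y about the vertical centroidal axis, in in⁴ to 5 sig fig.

Decompose the section into non-overlapping parts with the origin at the bottom-left of its bounding rectangle.
Web: 0.4 × 8.8, A = 3.52 in², x = 0.2 in, Ī = 0.04693333 in⁴.
Top flange (beyond web): 2.2 × 0.9, A = 1.98 in², x = 1.5 in, Ī = 0.7986 in⁴.
Bottom flange (beyond web): 2.2 × 0.9, A = 1.98 in², x = 1.5 in, Ī = 0.7986 in⁴.
Centroid: x̄ = ΣA·x / ΣA = 0.8882353 in.
Transfer each piece to the vertical centroidal axis using Ī + A·d² with d = x − 0.8882353:
  web: d = -0.6882353 in → contributes +1.714244 in⁴
  top flange (beyond web): d = 0.6117647 in → contributes +1.539627 in⁴
  bottom flange (beyond web): d = 0.6117647 in → contributes +1.539627 in⁴
Total I = 4.793498 in⁴.

I_y ≈ 4.7935 in⁴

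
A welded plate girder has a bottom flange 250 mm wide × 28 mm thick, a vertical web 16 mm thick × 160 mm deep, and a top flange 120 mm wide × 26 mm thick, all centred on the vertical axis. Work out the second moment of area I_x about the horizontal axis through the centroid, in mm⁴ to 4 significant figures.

Break the section into simple shapes (no overlaps), measuring from the bottom-left corner of the bounding box.
Bottom plate: 250 × 28, A = 7 000 mm², y = 14 mm, Ī = 457 333 mm⁴.
Web plate: 16 × 160, A = 2 560 mm², y = 108 mm, Ī = 5 461 333 mm⁴.
Top plate: 120 × 26, A = 3 120 mm², y = 201 mm, Ī = 175 760 mm⁴.
Centroid: ȳ = ΣA·y / ΣA = 78.9905 mm.
Transfer each piece to the horizontal axis through the centroid using Ī + A·d² with d = y − 78.9905:
  bottom plate: d = -64.9905 mm → contributes +30 023 722 mm⁴
  web plate: d = 29.0095 mm → contributes +7 615 699 mm⁴
  top plate: d = 122.009 mm → contributes +46 621 045 mm⁴
Total I = 84 260 466 mm⁴.

I_x ≈ 8.426 × 10⁷ mm⁴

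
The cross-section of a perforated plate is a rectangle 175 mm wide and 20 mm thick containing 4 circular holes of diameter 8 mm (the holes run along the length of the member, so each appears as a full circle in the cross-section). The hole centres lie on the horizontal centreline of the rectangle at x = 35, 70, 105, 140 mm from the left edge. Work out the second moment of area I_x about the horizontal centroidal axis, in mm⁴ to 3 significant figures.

Treat the section as a set of non-overlapping primitives; coordinates are from the bounding-box lower-left.
Plate: 175 × 20, A = 3 500 mm², y = 10 mm, Ī = 116 667 mm⁴.
Hole 1 (subtracted): ⌀8, A = 50.265 mm², y = 10 mm, Ī = 201.06 mm⁴.
Hole 2 (subtracted): ⌀8, A = 50.265 mm², y = 10 mm, Ī = 201.06 mm⁴.
Hole 3 (subtracted): ⌀8, A = 50.265 mm², y = 10 mm, Ī = 201.06 mm⁴.
Hole 4 (subtracted): ⌀8, A = 50.265 mm², y = 10 mm, Ī = 201.06 mm⁴.
By symmetry the centroid is at mid-height, ȳ = 10 mm.
All pieces are centred on the horizontal centroidal axis, so I = ΣĪ (holes subtracted) = 115 862 mm⁴.

I_x ≈ 1.16 × 10⁵ mm⁴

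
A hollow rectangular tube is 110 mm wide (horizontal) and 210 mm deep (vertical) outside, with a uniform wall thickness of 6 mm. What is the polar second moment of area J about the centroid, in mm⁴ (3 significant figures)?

J ≈ 2.93 × 10⁷ mm⁴

Decompose the section into non-overlapping parts with the origin at the bottom-left of its bounding rectangle.
Outer rectangle: 110 × 210, A = 23 100 mm², y = 105 mm, Ī = 84 892 500 mm⁴.
Inner void (subtracted): 98 × 198, A = 19 404 mm², y = 105 mm, Ī = 63 392 868 mm⁴.
By symmetry the centroid is at mid-height, ȳ = 105 mm.
All pieces are centred on the centroidal x-axis, so I = ΣĪ (holes subtracted) = 21 499 632 mm⁴.
Repeating about the centroidal y-axis gives I_y = 7 762 832 mm⁴.
Polar second moment: J = I_x + I_y = 29 262 464 mm⁴.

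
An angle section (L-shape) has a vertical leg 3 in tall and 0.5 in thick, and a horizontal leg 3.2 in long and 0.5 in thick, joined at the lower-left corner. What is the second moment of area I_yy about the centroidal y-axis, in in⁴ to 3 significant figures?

I_yy ≈ 2.67 in⁴

Treat the section as a set of non-overlapping primitives; coordinates are from the bounding-box lower-left.
Vertical leg: 0.5 × 3, A = 1.5 in², x = 0.25 in, Ī = 0.03125 in⁴.
Horizontal leg (remainder): 2.7 × 0.5, A = 1.35 in², x = 1.85 in, Ī = 0.82013 in⁴.
Centroid: x̄ = ΣA·x / ΣA = 1.0079 in.
Transfer each piece to the centroidal y-axis using Ī + A·d² with d = x − 1.0079:
  vertical leg: d = -0.75789 in → contributes +0.89286 in⁴
  horizontal leg (remainder): d = 0.84211 in → contributes +1.7775 in⁴
Total I = 2.6703 in⁴.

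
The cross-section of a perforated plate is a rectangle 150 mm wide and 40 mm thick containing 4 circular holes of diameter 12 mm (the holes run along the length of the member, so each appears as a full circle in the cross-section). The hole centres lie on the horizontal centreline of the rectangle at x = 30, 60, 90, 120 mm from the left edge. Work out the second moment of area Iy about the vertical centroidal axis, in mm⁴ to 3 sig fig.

Iy ≈ 1.07 × 10⁷ mm⁴

Break the section into simple shapes (no overlaps), measuring from the bottom-left corner of the bounding box.
Plate: 150 × 40, A = 6 000 mm², x = 75 mm, Ī = 11 250 000 mm⁴.
Hole 1 (subtracted): ⌀12, A = 113.1 mm², x = 30 mm, Ī = 1017.9 mm⁴.
Hole 2 (subtracted): ⌀12, A = 113.1 mm², x = 60 mm, Ī = 1017.9 mm⁴.
Hole 3 (subtracted): ⌀12, A = 113.1 mm², x = 90 mm, Ī = 1017.9 mm⁴.
Hole 4 (subtracted): ⌀12, A = 113.1 mm², x = 120 mm, Ī = 1017.9 mm⁴.
By symmetry the centroid is at mid-width, x̄ = 75 mm.
Transfer each piece to the vertical centroidal axis using Ī + A·d² with d = x − 75:
  plate: d = 0 mm → contributes +11 250 000 mm⁴
  hole 1: d = -45 mm → contributes −230 040 mm⁴
  hole 2: d = -15 mm → contributes −26 465 mm⁴
  hole 3: d = 15 mm → contributes −26 465 mm⁴
  hole 4: d = 45 mm → contributes −230 040 mm⁴
Total I = 10 736 990 mm⁴.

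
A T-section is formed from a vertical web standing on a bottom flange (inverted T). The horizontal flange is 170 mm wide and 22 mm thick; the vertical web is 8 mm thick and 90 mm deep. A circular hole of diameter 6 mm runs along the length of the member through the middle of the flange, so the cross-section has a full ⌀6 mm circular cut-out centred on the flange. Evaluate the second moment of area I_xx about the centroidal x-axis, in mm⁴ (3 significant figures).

I_xx ≈ 2.53 × 10⁶ mm⁴

Split into non-overlapping primitives; take the origin at the lower-left of the bounding box.
Flange: 170 × 22, A = 3 740 mm², y = 11 mm, Ī = 150 847 mm⁴.
Web: 8 × 90, A = 720 mm², y = 67 mm, Ī = 486 000 mm⁴.
Hole (subtracted): ⌀6, A = 28.274 mm², y = 11 mm, Ī = 63.617 mm⁴.
Centroid: ȳ = ΣA·y / ΣA = 20.098 mm.
Transfer each piece to the centroidal x-axis using Ī + A·d² with d = y − 20.098:
  flange: d = -9.098 mm → contributes +460 422 mm⁴
  web: d = 46.902 mm → contributes +2 069 852 mm⁴
  hole: d = -9.098 mm → contributes −2 404 mm⁴
Total I = 2 527 870 mm⁴.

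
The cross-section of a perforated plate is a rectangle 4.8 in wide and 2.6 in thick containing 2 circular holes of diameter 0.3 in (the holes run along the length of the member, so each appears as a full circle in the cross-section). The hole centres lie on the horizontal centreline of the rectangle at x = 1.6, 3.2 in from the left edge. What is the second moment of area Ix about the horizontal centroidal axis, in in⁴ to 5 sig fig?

Split into non-overlapping primitives; take the origin at the lower-left of the bounding box.
Plate: 4.8 × 2.6, A = 12.48 in², y = 1.3 in, Ī = 7.0304 in⁴.
Hole 1 (subtracted): ⌀0.3, A = 0.07068583 in², y = 1.3 in, Ī = 0.0003976078 in⁴.
Hole 2 (subtracted): ⌀0.3, A = 0.07068583 in², y = 1.3 in, Ī = 0.0003976078 in⁴.
By symmetry the centroid is at mid-height, ȳ = 1.3 in.
All pieces are centred on the horizontal centroidal axis, so I = ΣĪ (holes subtracted) = 7.029605 in⁴.

Ix ≈ 7.0296 in⁴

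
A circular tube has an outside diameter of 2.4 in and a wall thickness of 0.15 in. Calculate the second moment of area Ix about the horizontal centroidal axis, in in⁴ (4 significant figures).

Split into non-overlapping primitives; take the origin at the lower-left of the bounding box.
Outer circle: ⌀2.4, A = 4.52389 in², y = 1.2 in, Ī = 1.6286 in⁴.
Bore (subtracted): ⌀2.1, A = 3.46361 in², y = 1.2 in, Ī = 0.954656 in⁴.
By symmetry the centroid is at mid-height, ȳ = 1.2 in.
All pieces are centred on the horizontal centroidal axis, so I = ΣĪ (holes subtracted) = 0.673945 in⁴.

Ix ≈ 0.6739 in⁴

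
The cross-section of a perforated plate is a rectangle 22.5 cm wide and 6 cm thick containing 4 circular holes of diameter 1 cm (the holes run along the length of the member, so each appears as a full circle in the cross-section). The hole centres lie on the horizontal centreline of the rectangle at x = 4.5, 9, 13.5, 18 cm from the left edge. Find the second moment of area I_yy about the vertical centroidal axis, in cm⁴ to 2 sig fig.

I_yy ≈ 5600 cm⁴

Treat the section as a set of non-overlapping primitives; coordinates are from the bounding-box lower-left.
Plate: 22.5 × 6, A = 135 cm², x = 11.25 cm, Ī = 5 695 cm⁴.
Hole 1 (subtracted): ⌀1, A = 0.7854 cm², x = 4.5 cm, Ī = 0.04909 cm⁴.
Hole 2 (subtracted): ⌀1, A = 0.7854 cm², x = 9 cm, Ī = 0.04909 cm⁴.
Hole 3 (subtracted): ⌀1, A = 0.7854 cm², x = 13.5 cm, Ī = 0.04909 cm⁴.
Hole 4 (subtracted): ⌀1, A = 0.7854 cm², x = 18 cm, Ī = 0.04909 cm⁴.
By symmetry the centroid is at mid-width, x̄ = 11.25 cm.
Transfer each piece to the vertical centroidal axis using Ī + A·d² with d = x − 11.25:
  plate: d = 0 cm → contributes +5 695 cm⁴
  hole 1: d = -6.75 cm → contributes −35.83 cm⁴
  hole 2: d = -2.25 cm → contributes −4.025 cm⁴
  hole 3: d = 2.25 cm → contributes −4.025 cm⁴
  hole 4: d = 6.75 cm → contributes −35.83 cm⁴
Total I = 5 616 cm⁴.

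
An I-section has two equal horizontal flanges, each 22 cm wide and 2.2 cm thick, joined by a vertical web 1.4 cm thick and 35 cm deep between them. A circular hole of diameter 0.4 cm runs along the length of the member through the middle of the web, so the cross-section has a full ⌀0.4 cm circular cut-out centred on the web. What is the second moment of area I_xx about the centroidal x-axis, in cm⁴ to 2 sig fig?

Split into non-overlapping primitives; take the origin at the lower-left of the bounding box.
Bottom flange: 22 × 2.2, A = 48.4 cm², y = 1.1 cm, Ī = 19.52 cm⁴.
Web: 1.4 × 35, A = 49 cm², y = 19.7 cm, Ī = 5 002 cm⁴.
Top flange: 22 × 2.2, A = 48.4 cm², y = 38.3 cm, Ī = 19.52 cm⁴.
Hole (subtracted): ⌀0.4, A = 0.1257 cm², y = 19.7 cm, Ī = 0.001257 cm⁴.
By symmetry the centroid is at mid-height, ȳ = 19.7 cm.
Transfer each piece to the centroidal x-axis using Ī + A·d² with d = y − 19.7:
  bottom flange: d = -18.6 cm → contributes +16 764 cm⁴
  web: d = 0 cm → contributes +5 002 cm⁴
  top flange: d = 18.6 cm → contributes +16 764 cm⁴
  hole: d = 0 cm → contributes −0.001257 cm⁴
Total I = 38 530 cm⁴.

I_xx ≈ 3.9 × 10⁴ cm⁴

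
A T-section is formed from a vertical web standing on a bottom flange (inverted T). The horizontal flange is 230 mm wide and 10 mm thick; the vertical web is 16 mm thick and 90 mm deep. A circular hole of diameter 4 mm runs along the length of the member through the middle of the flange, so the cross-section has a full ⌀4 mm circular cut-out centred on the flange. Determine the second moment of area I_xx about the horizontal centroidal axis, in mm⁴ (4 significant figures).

Decompose the section into non-overlapping parts with the origin at the bottom-left of its bounding rectangle.
Flange: 230 × 10, A = 2 300 mm², y = 5 mm, Ī = 19166.7 mm⁴.
Web: 16 × 90, A = 1 440 mm², y = 55 mm, Ī = 972 000 mm⁴.
Hole (subtracted): ⌀4, A = 12.5664 mm², y = 5 mm, Ī = 12.5664 mm⁴.
Centroid: ȳ = ΣA·y / ΣA = 24.3162 mm.
Transfer each piece to the horizontal centroidal axis using Ī + A·d² with d = y − 24.3162:
  flange: d = -19.3162 mm → contributes +877 336 mm⁴
  web: d = 30.6838 mm → contributes +2 327 750 mm⁴
  hole: d = -19.3162 mm → contributes −4701.29 mm⁴
Total I = 3 200 385 mm⁴.

I_xx ≈ 3.200 × 10⁶ mm⁴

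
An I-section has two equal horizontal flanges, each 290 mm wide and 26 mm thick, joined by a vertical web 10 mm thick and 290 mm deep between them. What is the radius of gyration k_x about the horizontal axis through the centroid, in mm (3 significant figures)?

Break the section into simple shapes (no overlaps), measuring from the bottom-left corner of the bounding box.
Bottom flange: 290 × 26, A = 7 540 mm², y = 13 mm, Ī = 424 753 mm⁴.
Web: 10 × 290, A = 2 900 mm², y = 171 mm, Ī = 20 324 167 mm⁴.
Top flange: 290 × 26, A = 7 540 mm², y = 329 mm, Ī = 424 753 mm⁴.
By symmetry the centroid is at mid-height, ȳ = 171 mm.
Transfer each piece to the horizontal axis through the centroid using Ī + A·d² with d = y − 171:
  bottom flange: d = -158 mm → contributes +188 653 313 mm⁴
  web: d = 0 mm → contributes +20 324 167 mm⁴
  top flange: d = 158 mm → contributes +188 653 313 mm⁴
Total I = 397 630 793 mm⁴.
Radius of gyration: k = √(I/A) = √(397 630 793 / 17 980) = 148.71 mm.

k_x ≈ 149 mm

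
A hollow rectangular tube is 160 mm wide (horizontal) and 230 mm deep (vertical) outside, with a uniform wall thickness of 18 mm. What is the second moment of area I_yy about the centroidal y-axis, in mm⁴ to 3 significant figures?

Treat the section as a set of non-overlapping primitives; coordinates are from the bounding-box lower-left.
Outer rectangle: 160 × 230, A = 36 800 mm², x = 80 mm, Ī = 78 506 667 mm⁴.
Inner void (subtracted): 124 × 194, A = 24 056 mm², x = 80 mm, Ī = 30 823 755 mm⁴.
By symmetry the centroid is at mid-width, x̄ = 80 mm.
All pieces are centred on the centroidal y-axis, so I = ΣĪ (holes subtracted) = 47 682 912 mm⁴.

I_yy ≈ 4.77 × 10⁷ mm⁴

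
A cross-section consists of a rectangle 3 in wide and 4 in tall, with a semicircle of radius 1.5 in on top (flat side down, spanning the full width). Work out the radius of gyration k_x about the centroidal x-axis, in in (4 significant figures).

Split into non-overlapping primitives; take the origin at the lower-left of the bounding box.
Rectangular body: 3 × 4, A = 12 in², y = 2 in, Ī = 16 in⁴.
Semicircular cap: semicircle r = 1.5, A = 3.53429 in², y = 4.63662 in, Ī = 0.555645 in⁴.
Centroid: ȳ = ΣA·y / ΣA = 2.59987 in.
Transfer each piece to the centroidal x-axis using Ī + A·d² with d = y − 2.59987:
  rectangular body: d = -0.599872 in → contributes +20.3182 in⁴
  semicircular cap: d = 2.03675 in → contributes +15.2171 in⁴
Total I = 35.5353 in⁴.
Radius of gyration: k = √(I/A) = √(35.5353 / 15.5343) = 1.51246 in.

k_x ≈ 1.512 in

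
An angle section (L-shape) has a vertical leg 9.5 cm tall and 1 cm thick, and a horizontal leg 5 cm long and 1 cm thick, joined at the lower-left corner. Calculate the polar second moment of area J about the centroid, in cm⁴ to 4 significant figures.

J ≈ 146.3 cm⁴

Break the section into simple shapes (no overlaps), measuring from the bottom-left corner of the bounding box.
Vertical leg: 1 × 9.5, A = 9.5 cm², y = 4.75 cm, Ī = 71.4479 cm⁴.
Horizontal leg (remainder): 4 × 1, A = 4 cm², y = 0.5 cm, Ī = 0.333333 cm⁴.
Centroid: ȳ = ΣA·y / ΣA = 3.49074 cm.
Transfer each piece to the centroidal x-axis using Ī + A·d² with d = y − 3.49074:
  vertical leg: d = 1.25926 cm → contributes +86.5124 cm⁴
  horizontal leg (remainder): d = -2.99074 cm → contributes +36.1115 cm⁴
Total I = 122.624 cm⁴.
For the y-axis: x̄ = 1.24074 cm.
Repeating about the centroidal y-axis gives I_y = 23.7176 cm⁴.
Polar second moment: J = I_x + I_y = 146.341 cm⁴.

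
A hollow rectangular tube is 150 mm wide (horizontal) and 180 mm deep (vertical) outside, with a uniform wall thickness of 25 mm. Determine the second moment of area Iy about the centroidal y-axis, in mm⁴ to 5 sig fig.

Treat the section as a set of non-overlapping primitives; coordinates are from the bounding-box lower-left.
Outer rectangle: 150 × 180, A = 27 000 mm², x = 75 mm, Ī = 50 625 000 mm⁴.
Inner void (subtracted): 100 × 130, A = 13 000 mm², x = 75 mm, Ī = 10 833 333 mm⁴.
By symmetry the centroid is at mid-width, x̄ = 75 mm.
All pieces are centred on the centroidal y-axis, so I = ΣĪ (holes subtracted) = 39 791 667 mm⁴.

Iy ≈ 3.9792 × 10⁷ mm⁴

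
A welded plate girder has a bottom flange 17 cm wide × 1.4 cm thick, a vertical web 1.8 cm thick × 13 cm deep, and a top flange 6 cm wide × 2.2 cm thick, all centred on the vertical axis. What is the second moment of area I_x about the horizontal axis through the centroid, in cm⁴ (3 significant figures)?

I_x ≈ 2250 cm⁴

Split into non-overlapping primitives; take the origin at the lower-left of the bounding box.
Bottom plate: 17 × 1.4, A = 23.8 cm², y = 0.7 cm, Ī = 3.8873 cm⁴.
Web plate: 1.8 × 13, A = 23.4 cm², y = 7.9 cm, Ī = 329.55 cm⁴.
Top plate: 6 × 2.2, A = 13.2 cm², y = 15.5 cm, Ī = 5.324 cm⁴.
Centroid: ȳ = ΣA·y / ΣA = 6.7238 cm.
Transfer each piece to the horizontal axis through the centroid using Ī + A·d² with d = y − 6.7238:
  bottom plate: d = -6.0238 cm → contributes +867.51 cm⁴
  web plate: d = 1.1762 cm → contributes +361.92 cm⁴
  top plate: d = 8.7762 cm → contributes +1 022 cm⁴
Total I = 2251.4 cm⁴.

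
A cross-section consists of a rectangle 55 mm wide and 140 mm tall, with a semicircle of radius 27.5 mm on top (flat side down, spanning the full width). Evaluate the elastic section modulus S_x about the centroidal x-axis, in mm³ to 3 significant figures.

Break the section into simple shapes (no overlaps), measuring from the bottom-left corner of the bounding box.
Rectangular body: 55 × 140, A = 7 700 mm², y = 70 mm, Ī = 12 576 667 mm⁴.
Semicircular cap: semicircle r = 27.5, A = 1187.9 mm², y = 151.67 mm, Ī = 62 772 mm⁴.
Centroid: ȳ = ΣA·y / ΣA = 80.916 mm.
Transfer each piece to the centroidal x-axis using Ī + A·d² with d = y − 80.916:
  rectangular body: d = -10.916 mm → contributes +13 494 156 mm⁴
  semicircular cap: d = 70.756 mm → contributes +6 009 890 mm⁴
Total I = 19 504 046 mm⁴.
Extreme fibre distance c = 86.584 mm; S = I/c = 225 261 mm³.

S_x ≈ 2.25 × 10⁵ mm³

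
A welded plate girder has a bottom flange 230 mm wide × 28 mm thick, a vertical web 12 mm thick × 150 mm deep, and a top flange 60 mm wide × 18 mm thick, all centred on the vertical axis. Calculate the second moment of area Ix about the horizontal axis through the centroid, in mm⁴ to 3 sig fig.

Ix ≈ 3.75 × 10⁷ mm⁴

Decompose the section into non-overlapping parts with the origin at the bottom-left of its bounding rectangle.
Bottom plate: 230 × 28, A = 6 440 mm², y = 14 mm, Ī = 420 747 mm⁴.
Web plate: 12 × 150, A = 1 800 mm², y = 103 mm, Ī = 3 375 000 mm⁴.
Top plate: 60 × 18, A = 1 080 mm², y = 187 mm, Ī = 29 160 mm⁴.
Centroid: ȳ = ΣA·y / ΣA = 51.236 mm.
Transfer each piece to the horizontal axis through the centroid using Ī + A·d² with d = y − 51.236:
  bottom plate: d = -37.236 mm → contributes +9 349 958 mm⁴
  web plate: d = 51.764 mm → contributes +8 198 111 mm⁴
  top plate: d = 135.76 mm → contributes +19 935 558 mm⁴
Total I = 37 483 627 mm⁴.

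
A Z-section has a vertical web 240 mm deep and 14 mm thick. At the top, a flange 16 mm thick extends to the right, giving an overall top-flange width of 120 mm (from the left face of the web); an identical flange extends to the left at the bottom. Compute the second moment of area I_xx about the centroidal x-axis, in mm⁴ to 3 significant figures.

I_xx ≈ 5.87 × 10⁷ mm⁴

Break the section into simple shapes (no overlaps), measuring from the bottom-left corner of the bounding box.
Web: 14 × 240, A = 3 360 mm², y = 120 mm, Ī = 16 128 000 mm⁴.
Top flange (beyond web): 106 × 16, A = 1 696 mm², y = 232 mm, Ī = 36 181 mm⁴.
Bottom flange (beyond web): 106 × 16, A = 1 696 mm², y = 8 mm, Ī = 36 181 mm⁴.
Centroid: ȳ = ΣA·y / ΣA = 120 mm.
Transfer each piece to the centroidal x-axis using Ī + A·d² with d = y − 120:
  web: d = 0 mm → contributes +16 128 000 mm⁴
  top flange (beyond web): d = 112 mm → contributes +21 310 805 mm⁴
  bottom flange (beyond web): d = -112 mm → contributes +21 310 805 mm⁴
Total I = 58 749 611 mm⁴.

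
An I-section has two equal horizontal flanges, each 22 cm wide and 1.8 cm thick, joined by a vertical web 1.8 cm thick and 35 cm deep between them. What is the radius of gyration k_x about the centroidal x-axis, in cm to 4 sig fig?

Decompose the section into non-overlapping parts with the origin at the bottom-left of its bounding rectangle.
Bottom flange: 22 × 1.8, A = 39.6 cm², y = 0.9 cm, Ī = 10.692 cm⁴.
Web: 1.8 × 35, A = 63 cm², y = 19.3 cm, Ī = 6431.25 cm⁴.
Top flange: 22 × 1.8, A = 39.6 cm², y = 37.7 cm, Ī = 10.692 cm⁴.
By symmetry the centroid is at mid-height, ȳ = 19.3 cm.
Transfer each piece to the centroidal x-axis using Ī + A·d² with d = y − 19.3:
  bottom flange: d = -18.4 cm → contributes +13417.7 cm⁴
  web: d = 0 cm → contributes +6431.25 cm⁴
  top flange: d = 18.4 cm → contributes +13417.7 cm⁴
Total I = 33266.6 cm⁴.
Radius of gyration: k = √(I/A) = √(33266.6 / 142.2) = 15.2952 cm.

k_x ≈ 15.30 cm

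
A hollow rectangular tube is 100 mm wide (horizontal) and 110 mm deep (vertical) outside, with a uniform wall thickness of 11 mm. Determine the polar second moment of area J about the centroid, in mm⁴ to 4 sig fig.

J ≈ 1.235 × 10⁷ mm⁴

Split into non-overlapping primitives; take the origin at the lower-left of the bounding box.
Outer rectangle: 100 × 110, A = 11 000 mm², y = 55 mm, Ī = 11 091 667 mm⁴.
Inner void (subtracted): 78 × 88, A = 6 864 mm², y = 55 mm, Ī = 4 429 568 mm⁴.
By symmetry the centroid is at mid-height, ȳ = 55 mm.
All pieces are centred on the centroidal x-axis, so I = ΣĪ (holes subtracted) = 6 662 099 mm⁴.
Repeating about the centroidal y-axis gives I_y = 5 686 619 mm⁴.
Polar second moment: J = I_x + I_y = 12 348 717 mm⁴.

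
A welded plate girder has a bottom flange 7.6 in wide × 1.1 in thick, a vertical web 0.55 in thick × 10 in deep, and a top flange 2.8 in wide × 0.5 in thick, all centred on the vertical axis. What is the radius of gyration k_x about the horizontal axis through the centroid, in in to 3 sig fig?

k_x ≈ 3.99 in

Treat the section as a set of non-overlapping primitives; coordinates are from the bounding-box lower-left.
Bottom plate: 7.6 × 1.1, A = 8.36 in², y = 0.55 in, Ī = 0.84297 in⁴.
Web plate: 0.55 × 10, A = 5.5 in², y = 6.1 in, Ī = 45.833 in⁴.
Top plate: 2.8 × 0.5, A = 1.4 in², y = 11.35 in, Ī = 0.029167 in⁴.
Centroid: ȳ = ΣA·y / ΣA = 3.5412 in.
Transfer each piece to the horizontal axis through the centroid using Ī + A·d² with d = y − 3.5412:
  bottom plate: d = -2.9912 in → contributes +75.64 in⁴
  web plate: d = 2.5588 in → contributes +81.846 in⁴
  top plate: d = 7.8088 in → contributes +85.398 in⁴
Total I = 242.88 in⁴.
Radius of gyration: k = √(I/A) = √(242.88 / 15.26) = 3.9895 in.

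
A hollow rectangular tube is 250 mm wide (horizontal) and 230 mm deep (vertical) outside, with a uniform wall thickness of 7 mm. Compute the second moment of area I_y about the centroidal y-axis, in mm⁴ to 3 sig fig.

Treat the section as a set of non-overlapping primitives; coordinates are from the bounding-box lower-left.
Outer rectangle: 250 × 230, A = 57 500 mm², x = 125 mm, Ī = 299 479 167 mm⁴.
Inner void (subtracted): 236 × 216, A = 50 976 mm², x = 125 mm, Ī = 236 596 608 mm⁴.
By symmetry the centroid is at mid-width, x̄ = 125 mm.
All pieces are centred on the centroidal y-axis, so I = ΣĪ (holes subtracted) = 62 882 559 mm⁴.

I_y ≈ 6.29 × 10⁷ mm⁴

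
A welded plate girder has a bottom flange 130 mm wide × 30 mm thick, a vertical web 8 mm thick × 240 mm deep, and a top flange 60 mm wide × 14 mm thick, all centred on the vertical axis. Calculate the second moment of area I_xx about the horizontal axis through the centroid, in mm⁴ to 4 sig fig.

I_xx ≈ 6.768 × 10⁷ mm⁴

Treat the section as a set of non-overlapping primitives; coordinates are from the bounding-box lower-left.
Bottom plate: 130 × 30, A = 3 900 mm², y = 15 mm, Ī = 292 500 mm⁴.
Web plate: 8 × 240, A = 1 920 mm², y = 150 mm, Ī = 9 216 000 mm⁴.
Top plate: 60 × 14, A = 840 mm², y = 277 mm, Ī = 13 720 mm⁴.
Centroid: ȳ = ΣA·y / ΣA = 86.964 mm.
Transfer each piece to the horizontal axis through the centroid using Ī + A·d² with d = y − 86.964:
  bottom plate: d = -71.964 mm → contributes +20 489 867 mm⁴
  web plate: d = 63.036 mm → contributes +16 845 200 mm⁴
  top plate: d = 190.036 mm → contributes +30 349 224 mm⁴
Total I = 67 684 291 mm⁴.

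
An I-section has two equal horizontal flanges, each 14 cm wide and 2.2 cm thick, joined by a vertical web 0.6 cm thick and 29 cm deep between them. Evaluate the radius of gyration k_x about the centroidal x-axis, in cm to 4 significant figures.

Split into non-overlapping primitives; take the origin at the lower-left of the bounding box.
Bottom flange: 14 × 2.2, A = 30.8 cm², y = 1.1 cm, Ī = 12.4227 cm⁴.
Web: 0.6 × 29, A = 17.4 cm², y = 16.7 cm, Ī = 1219.45 cm⁴.
Top flange: 14 × 2.2, A = 30.8 cm², y = 32.3 cm, Ī = 12.4227 cm⁴.
By symmetry the centroid is at mid-height, ȳ = 16.7 cm.
Transfer each piece to the centroidal x-axis using Ī + A·d² with d = y − 16.7:
  bottom flange: d = -15.6 cm → contributes +7507.91 cm⁴
  web: d = 0 cm → contributes +1219.45 cm⁴
  top flange: d = 15.6 cm → contributes +7507.91 cm⁴
Total I = 16235.3 cm⁴.
Radius of gyration: k = √(I/A) = √(16235.3 / 79) = 14.3356 cm.

k_x ≈ 14.34 cm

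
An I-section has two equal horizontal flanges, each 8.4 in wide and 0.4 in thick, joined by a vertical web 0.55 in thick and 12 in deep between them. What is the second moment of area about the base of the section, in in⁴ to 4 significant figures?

Decompose the section into non-overlapping parts with the origin at the bottom-left of its bounding rectangle.
Bottom flange: 8.4 × 0.4, A = 3.36 in², y = 0.2 in, Ī = 0.0448 in⁴.
Web: 0.55 × 12, A = 6.6 in², y = 6.4 in, Ī = 79.2 in⁴.
Top flange: 8.4 × 0.4, A = 3.36 in², y = 12.6 in, Ī = 0.0448 in⁴.
Transfer each piece to the base of the section using Ī + A·d² with d = y − 0:
  bottom flange: d = 0.2 in → contributes +0.1792 in⁴
  web: d = 6.4 in → contributes +349.536 in⁴
  top flange: d = 12.6 in → contributes +533.478 in⁴
Total I = 883.194 in⁴.

I_base ≈ 883.2 in⁴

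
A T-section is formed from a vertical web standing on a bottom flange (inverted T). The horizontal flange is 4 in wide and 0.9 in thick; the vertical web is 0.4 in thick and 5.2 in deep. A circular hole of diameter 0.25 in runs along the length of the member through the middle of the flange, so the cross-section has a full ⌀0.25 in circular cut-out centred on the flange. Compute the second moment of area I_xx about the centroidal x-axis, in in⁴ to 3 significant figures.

I_xx ≈ 17.1 in⁴

Break the section into simple shapes (no overlaps), measuring from the bottom-left corner of the bounding box.
Flange: 4 × 0.9, A = 3.6 in², y = 0.45 in, Ī = 0.243 in⁴.
Web: 0.4 × 5.2, A = 2.08 in², y = 3.5 in, Ī = 4.6869 in⁴.
Hole (subtracted): ⌀0.25, A = 0.049087 in², y = 0.45 in, Ī = 0.00019175 in⁴.
Centroid: ȳ = ΣA·y / ΣA = 1.5766 in.
Transfer each piece to the centroidal x-axis using Ī + A·d² with d = y − 1.5766:
  flange: d = -1.1266 in → contributes +4.8125 in⁴
  web: d = 1.9234 in → contributes +12.382 in⁴
  hole: d = -1.1266 in → contributes −0.062499 in⁴
Total I = 17.132 in⁴.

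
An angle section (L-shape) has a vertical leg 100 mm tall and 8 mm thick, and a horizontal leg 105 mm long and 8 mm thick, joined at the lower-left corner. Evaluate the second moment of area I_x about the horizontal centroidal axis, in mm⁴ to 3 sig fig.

Split into non-overlapping primitives; take the origin at the lower-left of the bounding box.
Vertical leg: 8 × 100, A = 800 mm², y = 50 mm, Ī = 666 667 mm⁴.
Horizontal leg (remainder): 97 × 8, A = 776 mm², y = 4 mm, Ī = 4138.7 mm⁴.
Centroid: ȳ = ΣA·y / ΣA = 27.35 mm.
Transfer each piece to the horizontal centroidal axis using Ī + A·d² with d = y − 27.35:
  vertical leg: d = 22.65 mm → contributes +1 077 075 mm⁴
  horizontal leg (remainder): d = -23.35 mm → contributes +427 241 mm⁴
Total I = 1 504 316 mm⁴.

I_x ≈ 1.50 × 10⁶ mm⁴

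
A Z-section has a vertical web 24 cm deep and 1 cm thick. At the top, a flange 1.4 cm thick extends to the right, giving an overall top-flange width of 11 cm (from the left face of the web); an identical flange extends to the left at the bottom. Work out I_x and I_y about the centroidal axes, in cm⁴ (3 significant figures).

I_x ≈ 4730 cm⁴, I_y ≈ 1080 cm⁴

Split into non-overlapping primitives; take the origin at the lower-left of the bounding box.
Web: 1 × 24, A = 24 cm², y = 12 cm, Ī = 1 152 cm⁴.
Top flange (beyond web): 10 × 1.4, A = 14 cm², y = 23.3 cm, Ī = 2.2867 cm⁴.
Bottom flange (beyond web): 10 × 1.4, A = 14 cm², y = 0.7 cm, Ī = 2.2867 cm⁴.
Centroid: ȳ = ΣA·y / ΣA = 12 cm.
Transfer each piece to the centroidal x-axis using Ī + A·d² with d = y − 12:
  web: d = 0 cm → contributes +1 152 cm⁴
  top flange (beyond web): d = 11.3 cm → contributes +1789.9 cm⁴
  bottom flange (beyond web): d = -11.3 cm → contributes +1789.9 cm⁴
Total I = 4731.9 cm⁴.
For the y-axis: x̄ = 10.5 cm.
Repeating about the centroidal y-axis gives I_y = 1082.3 cm⁴.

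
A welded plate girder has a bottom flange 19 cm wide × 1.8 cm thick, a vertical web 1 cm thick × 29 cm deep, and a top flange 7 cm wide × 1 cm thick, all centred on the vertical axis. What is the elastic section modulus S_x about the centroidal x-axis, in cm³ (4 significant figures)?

Split into non-overlapping primitives; take the origin at the lower-left of the bounding box.
Bottom plate: 19 × 1.8, A = 34.2 cm², y = 0.9 cm, Ī = 9.234 cm⁴.
Web plate: 1 × 29, A = 29 cm², y = 16.3 cm, Ī = 2032.42 cm⁴.
Top plate: 7 × 1, A = 7 cm², y = 31.3 cm, Ī = 0.583333 cm⁴.
Centroid: ȳ = ΣA·y / ΣA = 10.2932 cm.
Transfer each piece to the centroidal x-axis using Ī + A·d² with d = y − 10.2932:
  bottom plate: d = -9.39316 cm → contributes +3026.75 cm⁴
  web plate: d = 6.00684 cm → contributes +3078.8 cm⁴
  top plate: d = 21.0068 cm → contributes +3089.59 cm⁴
Total I = 9195.14 cm⁴.
Extreme fibre distance c = 21.5068 cm; S = I/c = 427.545 cm³.

S_x ≈ 427.5 cm³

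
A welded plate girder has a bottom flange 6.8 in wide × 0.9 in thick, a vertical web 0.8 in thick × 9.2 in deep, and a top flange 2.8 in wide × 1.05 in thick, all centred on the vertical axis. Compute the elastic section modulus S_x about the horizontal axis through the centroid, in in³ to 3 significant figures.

Decompose the section into non-overlapping parts with the origin at the bottom-left of its bounding rectangle.
Bottom plate: 6.8 × 0.9, A = 6.12 in², y = 0.45 in, Ī = 0.4131 in⁴.
Web plate: 0.8 × 9.2, A = 7.36 in², y = 5.5 in, Ī = 51.913 in⁴.
Top plate: 2.8 × 1.05, A = 2.94 in², y = 10.625 in, Ī = 0.27011 in⁴.
Centroid: ȳ = ΣA·y / ΣA = 4.5354 in.
Transfer each piece to the horizontal axis through the centroid using Ī + A·d² with d = y − 4.5354:
  bottom plate: d = -4.0854 in → contributes +102.56 in⁴
  web plate: d = 0.96459 in → contributes +58.76 in⁴
  top plate: d = 6.0896 in → contributes +109.29 in⁴
Total I = 270.61 in⁴.
Extreme fibre distance c = 6.6146 in; S = I/c = 40.912 in³.

S_x ≈ 40.9 in³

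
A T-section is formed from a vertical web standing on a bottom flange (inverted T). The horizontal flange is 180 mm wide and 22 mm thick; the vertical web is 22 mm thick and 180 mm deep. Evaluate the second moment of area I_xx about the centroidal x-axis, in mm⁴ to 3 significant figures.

Split into non-overlapping primitives; take the origin at the lower-left of the bounding box.
Flange: 180 × 22, A = 3 960 mm², y = 11 mm, Ī = 159 720 mm⁴.
Web: 22 × 180, A = 3 960 mm², y = 112 mm, Ī = 10 692 000 mm⁴.
Centroid: ȳ = ΣA·y / ΣA = 61.5 mm.
Transfer each piece to the centroidal x-axis using Ī + A·d² with d = y − 61.5:
  flange: d = -50.5 mm → contributes +10 258 710 mm⁴
  web: d = 50.5 mm → contributes +20 790 990 mm⁴
Total I = 31 049 700 mm⁴.

I_xx ≈ 3.10 × 10⁷ mm⁴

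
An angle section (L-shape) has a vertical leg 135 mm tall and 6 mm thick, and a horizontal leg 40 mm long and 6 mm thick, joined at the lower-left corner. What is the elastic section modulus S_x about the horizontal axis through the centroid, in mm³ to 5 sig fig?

Treat the section as a set of non-overlapping primitives; coordinates are from the bounding-box lower-left.
Vertical leg: 6 × 135, A = 810 mm², y = 67.5 mm, Ī = 1 230 188 mm⁴.
Horizontal leg (remainder): 34 × 6, A = 204 mm², y = 3 mm, Ī = 612 mm⁴.
Centroid: ȳ = ΣA·y / ΣA = 54.52367 mm.
Transfer each piece to the horizontal axis through the centroid using Ī + A·d² with d = y − 54.52367:
  vertical leg: d = 12.97633 mm → contributes +1 366 579 mm⁴
  horizontal leg (remainder): d = -51.52367 mm → contributes +542168.4 mm⁴
Total I = 1 908 748 mm⁴.
Extreme fibre distance c = 80.47633 mm; S = I/c = 23718.13 mm³.

S_x ≈ 2.3718 × 10⁴ mm³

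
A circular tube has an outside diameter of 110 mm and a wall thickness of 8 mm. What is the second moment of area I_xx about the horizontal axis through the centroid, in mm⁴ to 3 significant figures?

Treat the section as a set of non-overlapping primitives; coordinates are from the bounding-box lower-left.
Outer circle: ⌀110, A = 9503.3 mm², y = 55 mm, Ī = 7 186 884 mm⁴.
Bore (subtracted): ⌀94, A = 6939.8 mm², y = 55 mm, Ī = 3 832 492 mm⁴.
By symmetry the centroid is at mid-height, ȳ = 55 mm.
All pieces are centred on the horizontal axis through the centroid, so I = ΣĪ (holes subtracted) = 3 354 392 mm⁴.

I_xx ≈ 3.35 × 10⁶ mm⁴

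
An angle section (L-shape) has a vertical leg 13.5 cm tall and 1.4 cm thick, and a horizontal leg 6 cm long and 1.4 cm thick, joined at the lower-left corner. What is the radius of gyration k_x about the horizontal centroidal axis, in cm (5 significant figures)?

Split into non-overlapping primitives; take the origin at the lower-left of the bounding box.
Vertical leg: 1.4 × 13.5, A = 18.9 cm², y = 6.75 cm, Ī = 287.0438 cm⁴.
Horizontal leg (remainder): 4.6 × 1.4, A = 6.44 cm², y = 0.7 cm, Ī = 1.051867 cm⁴.
Centroid: ȳ = ΣA·y / ΣA = 5.212431 cm.
Transfer each piece to the horizontal centroidal axis using Ī + A·d² with d = y − 5.212431:
  vertical leg: d = 1.537569 cm → contributes +331.7256 cm⁴
  horizontal leg (remainder): d = -4.512431 cm → contributes +132.1834 cm⁴
Total I = 463.909 cm⁴.
Radius of gyration: k = √(I/A) = √(463.909 / 25.34) = 4.278712 cm.

k_x ≈ 4.2787 cm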